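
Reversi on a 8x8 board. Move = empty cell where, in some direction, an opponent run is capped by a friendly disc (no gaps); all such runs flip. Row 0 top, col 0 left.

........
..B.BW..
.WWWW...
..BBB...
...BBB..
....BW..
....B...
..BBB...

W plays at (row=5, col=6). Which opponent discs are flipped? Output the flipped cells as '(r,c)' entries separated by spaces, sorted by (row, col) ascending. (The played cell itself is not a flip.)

Answer: (3,4) (4,5)

Derivation:
Dir NW: opp run (4,5) (3,4) capped by W -> flip
Dir N: first cell '.' (not opp) -> no flip
Dir NE: first cell '.' (not opp) -> no flip
Dir W: first cell 'W' (not opp) -> no flip
Dir E: first cell '.' (not opp) -> no flip
Dir SW: first cell '.' (not opp) -> no flip
Dir S: first cell '.' (not opp) -> no flip
Dir SE: first cell '.' (not opp) -> no flip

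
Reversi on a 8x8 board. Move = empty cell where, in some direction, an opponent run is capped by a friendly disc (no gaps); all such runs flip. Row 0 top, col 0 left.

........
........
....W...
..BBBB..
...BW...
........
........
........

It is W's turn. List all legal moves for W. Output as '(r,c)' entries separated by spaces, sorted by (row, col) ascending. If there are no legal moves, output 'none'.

Answer: (2,2) (2,6) (4,2) (4,6)

Derivation:
(2,1): no bracket -> illegal
(2,2): flips 1 -> legal
(2,3): no bracket -> illegal
(2,5): no bracket -> illegal
(2,6): flips 1 -> legal
(3,1): no bracket -> illegal
(3,6): no bracket -> illegal
(4,1): no bracket -> illegal
(4,2): flips 2 -> legal
(4,5): no bracket -> illegal
(4,6): flips 1 -> legal
(5,2): no bracket -> illegal
(5,3): no bracket -> illegal
(5,4): no bracket -> illegal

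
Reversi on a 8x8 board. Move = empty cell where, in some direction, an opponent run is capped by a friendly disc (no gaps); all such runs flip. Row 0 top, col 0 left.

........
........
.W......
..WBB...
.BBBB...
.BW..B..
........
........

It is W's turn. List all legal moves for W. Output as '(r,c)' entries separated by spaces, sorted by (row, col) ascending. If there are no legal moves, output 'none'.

Answer: (2,5) (3,0) (3,5) (5,0) (5,4)

Derivation:
(2,2): no bracket -> illegal
(2,3): no bracket -> illegal
(2,4): no bracket -> illegal
(2,5): flips 2 -> legal
(3,0): flips 1 -> legal
(3,1): no bracket -> illegal
(3,5): flips 2 -> legal
(4,0): no bracket -> illegal
(4,5): no bracket -> illegal
(4,6): no bracket -> illegal
(5,0): flips 2 -> legal
(5,3): no bracket -> illegal
(5,4): flips 1 -> legal
(5,6): no bracket -> illegal
(6,0): no bracket -> illegal
(6,1): no bracket -> illegal
(6,2): no bracket -> illegal
(6,4): no bracket -> illegal
(6,5): no bracket -> illegal
(6,6): no bracket -> illegal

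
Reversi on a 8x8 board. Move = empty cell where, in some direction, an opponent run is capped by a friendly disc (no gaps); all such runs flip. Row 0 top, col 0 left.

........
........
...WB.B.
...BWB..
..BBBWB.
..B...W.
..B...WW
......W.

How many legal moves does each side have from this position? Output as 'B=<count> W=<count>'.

Answer: B=4 W=9

Derivation:
-- B to move --
(1,2): no bracket -> illegal
(1,3): flips 1 -> legal
(1,4): no bracket -> illegal
(2,2): flips 1 -> legal
(2,5): flips 1 -> legal
(3,2): no bracket -> illegal
(3,6): no bracket -> illegal
(4,7): no bracket -> illegal
(5,4): no bracket -> illegal
(5,5): flips 1 -> legal
(5,7): no bracket -> illegal
(6,5): no bracket -> illegal
(7,5): no bracket -> illegal
(7,7): no bracket -> illegal
B mobility = 4
-- W to move --
(1,3): no bracket -> illegal
(1,4): flips 1 -> legal
(1,5): no bracket -> illegal
(1,6): no bracket -> illegal
(1,7): no bracket -> illegal
(2,2): no bracket -> illegal
(2,5): flips 2 -> legal
(2,7): no bracket -> illegal
(3,1): no bracket -> illegal
(3,2): flips 1 -> legal
(3,6): flips 2 -> legal
(3,7): no bracket -> illegal
(4,1): flips 3 -> legal
(4,7): flips 1 -> legal
(5,1): no bracket -> illegal
(5,3): flips 2 -> legal
(5,4): flips 1 -> legal
(5,5): no bracket -> illegal
(5,7): no bracket -> illegal
(6,1): flips 2 -> legal
(6,3): no bracket -> illegal
(7,1): no bracket -> illegal
(7,2): no bracket -> illegal
(7,3): no bracket -> illegal
W mobility = 9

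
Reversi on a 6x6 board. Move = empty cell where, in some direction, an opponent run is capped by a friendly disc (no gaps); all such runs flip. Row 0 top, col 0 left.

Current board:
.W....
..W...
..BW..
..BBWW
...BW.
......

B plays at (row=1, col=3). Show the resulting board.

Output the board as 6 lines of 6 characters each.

Place B at (1,3); scan 8 dirs for brackets.
Dir NW: first cell '.' (not opp) -> no flip
Dir N: first cell '.' (not opp) -> no flip
Dir NE: first cell '.' (not opp) -> no flip
Dir W: opp run (1,2), next='.' -> no flip
Dir E: first cell '.' (not opp) -> no flip
Dir SW: first cell 'B' (not opp) -> no flip
Dir S: opp run (2,3) capped by B -> flip
Dir SE: first cell '.' (not opp) -> no flip
All flips: (2,3)

Answer: .W....
..WB..
..BB..
..BBWW
...BW.
......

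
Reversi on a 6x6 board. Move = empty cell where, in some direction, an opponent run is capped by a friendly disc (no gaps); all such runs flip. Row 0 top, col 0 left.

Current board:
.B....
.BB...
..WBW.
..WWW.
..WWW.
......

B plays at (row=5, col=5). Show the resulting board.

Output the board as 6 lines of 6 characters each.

Answer: .B....
.BB...
..BBW.
..WBW.
..WWB.
.....B

Derivation:
Place B at (5,5); scan 8 dirs for brackets.
Dir NW: opp run (4,4) (3,3) (2,2) capped by B -> flip
Dir N: first cell '.' (not opp) -> no flip
Dir NE: edge -> no flip
Dir W: first cell '.' (not opp) -> no flip
Dir E: edge -> no flip
Dir SW: edge -> no flip
Dir S: edge -> no flip
Dir SE: edge -> no flip
All flips: (2,2) (3,3) (4,4)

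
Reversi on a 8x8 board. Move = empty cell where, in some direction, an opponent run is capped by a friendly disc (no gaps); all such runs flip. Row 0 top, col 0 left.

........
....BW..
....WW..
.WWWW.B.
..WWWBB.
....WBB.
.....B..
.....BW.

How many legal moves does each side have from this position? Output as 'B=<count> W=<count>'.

Answer: B=9 W=9

Derivation:
-- B to move --
(0,4): no bracket -> illegal
(0,5): no bracket -> illegal
(0,6): no bracket -> illegal
(1,3): no bracket -> illegal
(1,6): flips 1 -> legal
(2,0): no bracket -> illegal
(2,1): flips 3 -> legal
(2,2): flips 2 -> legal
(2,3): flips 1 -> legal
(2,6): no bracket -> illegal
(3,0): no bracket -> illegal
(3,5): no bracket -> illegal
(4,0): no bracket -> illegal
(4,1): flips 3 -> legal
(5,1): no bracket -> illegal
(5,2): no bracket -> illegal
(5,3): flips 1 -> legal
(6,3): flips 1 -> legal
(6,4): flips 4 -> legal
(6,6): no bracket -> illegal
(6,7): no bracket -> illegal
(7,7): flips 1 -> legal
B mobility = 9
-- W to move --
(0,3): flips 1 -> legal
(0,4): flips 1 -> legal
(0,5): no bracket -> illegal
(1,3): flips 1 -> legal
(2,3): no bracket -> illegal
(2,6): no bracket -> illegal
(2,7): flips 2 -> legal
(3,5): no bracket -> illegal
(3,7): no bracket -> illegal
(4,7): flips 3 -> legal
(5,7): flips 2 -> legal
(6,4): no bracket -> illegal
(6,6): flips 1 -> legal
(6,7): flips 2 -> legal
(7,4): flips 1 -> legal
W mobility = 9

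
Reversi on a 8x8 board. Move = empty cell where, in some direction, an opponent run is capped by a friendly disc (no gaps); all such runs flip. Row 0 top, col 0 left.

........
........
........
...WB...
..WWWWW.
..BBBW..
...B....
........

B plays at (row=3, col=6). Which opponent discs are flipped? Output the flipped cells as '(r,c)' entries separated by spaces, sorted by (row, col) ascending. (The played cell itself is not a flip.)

Dir NW: first cell '.' (not opp) -> no flip
Dir N: first cell '.' (not opp) -> no flip
Dir NE: first cell '.' (not opp) -> no flip
Dir W: first cell '.' (not opp) -> no flip
Dir E: first cell '.' (not opp) -> no flip
Dir SW: opp run (4,5) capped by B -> flip
Dir S: opp run (4,6), next='.' -> no flip
Dir SE: first cell '.' (not opp) -> no flip

Answer: (4,5)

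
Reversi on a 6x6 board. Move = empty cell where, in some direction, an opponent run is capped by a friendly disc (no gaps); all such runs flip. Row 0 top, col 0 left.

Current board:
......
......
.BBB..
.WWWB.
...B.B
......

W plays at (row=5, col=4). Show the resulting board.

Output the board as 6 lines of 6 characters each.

Answer: ......
......
.BBB..
.WWWB.
...W.B
....W.

Derivation:
Place W at (5,4); scan 8 dirs for brackets.
Dir NW: opp run (4,3) capped by W -> flip
Dir N: first cell '.' (not opp) -> no flip
Dir NE: opp run (4,5), next=edge -> no flip
Dir W: first cell '.' (not opp) -> no flip
Dir E: first cell '.' (not opp) -> no flip
Dir SW: edge -> no flip
Dir S: edge -> no flip
Dir SE: edge -> no flip
All flips: (4,3)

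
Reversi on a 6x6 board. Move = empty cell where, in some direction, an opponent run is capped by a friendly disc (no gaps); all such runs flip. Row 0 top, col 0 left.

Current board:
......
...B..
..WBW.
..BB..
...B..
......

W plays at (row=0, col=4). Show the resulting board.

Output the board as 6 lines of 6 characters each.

Place W at (0,4); scan 8 dirs for brackets.
Dir NW: edge -> no flip
Dir N: edge -> no flip
Dir NE: edge -> no flip
Dir W: first cell '.' (not opp) -> no flip
Dir E: first cell '.' (not opp) -> no flip
Dir SW: opp run (1,3) capped by W -> flip
Dir S: first cell '.' (not opp) -> no flip
Dir SE: first cell '.' (not opp) -> no flip
All flips: (1,3)

Answer: ....W.
...W..
..WBW.
..BB..
...B..
......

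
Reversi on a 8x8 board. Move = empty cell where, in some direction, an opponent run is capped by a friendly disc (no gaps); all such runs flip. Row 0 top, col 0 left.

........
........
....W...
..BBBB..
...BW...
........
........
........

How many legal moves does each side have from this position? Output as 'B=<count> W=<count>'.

Answer: B=7 W=4

Derivation:
-- B to move --
(1,3): flips 1 -> legal
(1,4): flips 1 -> legal
(1,5): flips 1 -> legal
(2,3): no bracket -> illegal
(2,5): no bracket -> illegal
(4,5): flips 1 -> legal
(5,3): flips 1 -> legal
(5,4): flips 1 -> legal
(5,5): flips 1 -> legal
B mobility = 7
-- W to move --
(2,1): no bracket -> illegal
(2,2): flips 1 -> legal
(2,3): no bracket -> illegal
(2,5): no bracket -> illegal
(2,6): flips 1 -> legal
(3,1): no bracket -> illegal
(3,6): no bracket -> illegal
(4,1): no bracket -> illegal
(4,2): flips 2 -> legal
(4,5): no bracket -> illegal
(4,6): flips 1 -> legal
(5,2): no bracket -> illegal
(5,3): no bracket -> illegal
(5,4): no bracket -> illegal
W mobility = 4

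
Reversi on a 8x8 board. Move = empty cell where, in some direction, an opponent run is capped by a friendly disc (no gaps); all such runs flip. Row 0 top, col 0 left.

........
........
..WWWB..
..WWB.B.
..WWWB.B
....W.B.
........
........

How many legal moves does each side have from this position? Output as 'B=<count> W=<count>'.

-- B to move --
(1,1): no bracket -> illegal
(1,2): flips 1 -> legal
(1,3): no bracket -> illegal
(1,4): flips 1 -> legal
(1,5): no bracket -> illegal
(2,1): flips 3 -> legal
(3,1): flips 2 -> legal
(3,5): no bracket -> illegal
(4,1): flips 3 -> legal
(5,1): no bracket -> illegal
(5,2): flips 1 -> legal
(5,3): no bracket -> illegal
(5,5): no bracket -> illegal
(6,3): flips 1 -> legal
(6,4): flips 2 -> legal
(6,5): no bracket -> illegal
B mobility = 8
-- W to move --
(1,4): no bracket -> illegal
(1,5): no bracket -> illegal
(1,6): flips 2 -> legal
(2,6): flips 1 -> legal
(2,7): flips 2 -> legal
(3,5): flips 1 -> legal
(3,7): no bracket -> illegal
(4,6): flips 1 -> legal
(5,5): no bracket -> illegal
(5,7): no bracket -> illegal
(6,5): no bracket -> illegal
(6,6): no bracket -> illegal
(6,7): flips 3 -> legal
W mobility = 6

Answer: B=8 W=6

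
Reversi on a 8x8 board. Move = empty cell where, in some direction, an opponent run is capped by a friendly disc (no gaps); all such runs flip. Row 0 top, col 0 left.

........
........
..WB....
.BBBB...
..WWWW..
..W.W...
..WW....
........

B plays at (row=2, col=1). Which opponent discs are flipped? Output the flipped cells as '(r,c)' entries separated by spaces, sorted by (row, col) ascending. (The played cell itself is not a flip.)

Dir NW: first cell '.' (not opp) -> no flip
Dir N: first cell '.' (not opp) -> no flip
Dir NE: first cell '.' (not opp) -> no flip
Dir W: first cell '.' (not opp) -> no flip
Dir E: opp run (2,2) capped by B -> flip
Dir SW: first cell '.' (not opp) -> no flip
Dir S: first cell 'B' (not opp) -> no flip
Dir SE: first cell 'B' (not opp) -> no flip

Answer: (2,2)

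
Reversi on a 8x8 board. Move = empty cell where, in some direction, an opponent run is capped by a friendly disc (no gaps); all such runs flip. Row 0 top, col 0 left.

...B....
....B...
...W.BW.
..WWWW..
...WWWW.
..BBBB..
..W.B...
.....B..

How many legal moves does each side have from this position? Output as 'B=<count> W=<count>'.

-- B to move --
(1,2): no bracket -> illegal
(1,3): flips 3 -> legal
(1,5): no bracket -> illegal
(1,6): no bracket -> illegal
(1,7): flips 3 -> legal
(2,1): flips 2 -> legal
(2,2): flips 2 -> legal
(2,4): flips 2 -> legal
(2,7): flips 1 -> legal
(3,1): no bracket -> illegal
(3,6): flips 1 -> legal
(3,7): flips 1 -> legal
(4,1): flips 2 -> legal
(4,2): no bracket -> illegal
(4,7): no bracket -> illegal
(5,1): no bracket -> illegal
(5,6): no bracket -> illegal
(5,7): no bracket -> illegal
(6,1): no bracket -> illegal
(6,3): no bracket -> illegal
(7,1): flips 1 -> legal
(7,2): flips 1 -> legal
(7,3): no bracket -> illegal
B mobility = 11
-- W to move --
(0,2): no bracket -> illegal
(0,4): no bracket -> illegal
(0,5): flips 1 -> legal
(1,2): no bracket -> illegal
(1,3): no bracket -> illegal
(1,5): flips 1 -> legal
(1,6): flips 1 -> legal
(2,4): flips 1 -> legal
(3,6): no bracket -> illegal
(4,1): no bracket -> illegal
(4,2): flips 1 -> legal
(5,1): no bracket -> illegal
(5,6): no bracket -> illegal
(6,1): flips 1 -> legal
(6,3): flips 2 -> legal
(6,5): flips 2 -> legal
(6,6): flips 1 -> legal
(7,3): flips 2 -> legal
(7,4): flips 2 -> legal
(7,6): no bracket -> illegal
W mobility = 11

Answer: B=11 W=11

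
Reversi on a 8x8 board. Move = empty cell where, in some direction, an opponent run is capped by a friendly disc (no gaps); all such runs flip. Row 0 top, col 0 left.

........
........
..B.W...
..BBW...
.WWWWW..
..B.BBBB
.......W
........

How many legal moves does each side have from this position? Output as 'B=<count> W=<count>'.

-- B to move --
(1,3): no bracket -> illegal
(1,4): flips 3 -> legal
(1,5): flips 1 -> legal
(2,3): flips 2 -> legal
(2,5): flips 2 -> legal
(3,0): flips 1 -> legal
(3,1): no bracket -> illegal
(3,5): flips 2 -> legal
(3,6): flips 1 -> legal
(4,0): no bracket -> illegal
(4,6): no bracket -> illegal
(5,0): flips 1 -> legal
(5,1): flips 1 -> legal
(5,3): flips 1 -> legal
(6,6): no bracket -> illegal
(7,6): no bracket -> illegal
(7,7): flips 1 -> legal
B mobility = 11
-- W to move --
(1,1): flips 2 -> legal
(1,2): flips 2 -> legal
(1,3): no bracket -> illegal
(2,1): flips 1 -> legal
(2,3): flips 2 -> legal
(3,1): flips 2 -> legal
(4,6): no bracket -> illegal
(4,7): flips 1 -> legal
(5,1): no bracket -> illegal
(5,3): no bracket -> illegal
(6,1): flips 1 -> legal
(6,2): flips 1 -> legal
(6,3): flips 2 -> legal
(6,4): flips 1 -> legal
(6,5): flips 2 -> legal
(6,6): flips 1 -> legal
W mobility = 12

Answer: B=11 W=12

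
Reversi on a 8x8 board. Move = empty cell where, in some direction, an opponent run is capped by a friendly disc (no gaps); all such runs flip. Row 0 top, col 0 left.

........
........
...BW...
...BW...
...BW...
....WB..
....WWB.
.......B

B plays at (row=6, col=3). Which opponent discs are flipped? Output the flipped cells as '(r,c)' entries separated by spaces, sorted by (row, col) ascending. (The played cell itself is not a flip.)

Dir NW: first cell '.' (not opp) -> no flip
Dir N: first cell '.' (not opp) -> no flip
Dir NE: opp run (5,4), next='.' -> no flip
Dir W: first cell '.' (not opp) -> no flip
Dir E: opp run (6,4) (6,5) capped by B -> flip
Dir SW: first cell '.' (not opp) -> no flip
Dir S: first cell '.' (not opp) -> no flip
Dir SE: first cell '.' (not opp) -> no flip

Answer: (6,4) (6,5)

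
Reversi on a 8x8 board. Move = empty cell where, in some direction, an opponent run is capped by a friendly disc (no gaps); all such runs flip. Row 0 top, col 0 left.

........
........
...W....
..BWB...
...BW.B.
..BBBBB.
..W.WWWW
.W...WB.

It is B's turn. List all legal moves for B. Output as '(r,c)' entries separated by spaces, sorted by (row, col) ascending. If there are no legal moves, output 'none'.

Answer: (1,2) (1,3) (1,4) (2,2) (3,5) (4,5) (7,2) (7,3) (7,4) (7,7)

Derivation:
(1,2): flips 1 -> legal
(1,3): flips 2 -> legal
(1,4): flips 1 -> legal
(2,2): flips 2 -> legal
(2,4): no bracket -> illegal
(3,5): flips 1 -> legal
(4,2): no bracket -> illegal
(4,5): flips 1 -> legal
(5,1): no bracket -> illegal
(5,7): no bracket -> illegal
(6,0): no bracket -> illegal
(6,1): no bracket -> illegal
(6,3): no bracket -> illegal
(7,0): no bracket -> illegal
(7,2): flips 1 -> legal
(7,3): flips 1 -> legal
(7,4): flips 3 -> legal
(7,7): flips 1 -> legal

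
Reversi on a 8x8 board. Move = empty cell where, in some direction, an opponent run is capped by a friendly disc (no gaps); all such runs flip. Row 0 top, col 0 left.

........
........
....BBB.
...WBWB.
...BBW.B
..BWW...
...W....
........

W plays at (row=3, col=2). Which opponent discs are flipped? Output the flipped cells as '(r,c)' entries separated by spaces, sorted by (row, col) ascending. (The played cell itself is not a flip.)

Answer: (4,3)

Derivation:
Dir NW: first cell '.' (not opp) -> no flip
Dir N: first cell '.' (not opp) -> no flip
Dir NE: first cell '.' (not opp) -> no flip
Dir W: first cell '.' (not opp) -> no flip
Dir E: first cell 'W' (not opp) -> no flip
Dir SW: first cell '.' (not opp) -> no flip
Dir S: first cell '.' (not opp) -> no flip
Dir SE: opp run (4,3) capped by W -> flip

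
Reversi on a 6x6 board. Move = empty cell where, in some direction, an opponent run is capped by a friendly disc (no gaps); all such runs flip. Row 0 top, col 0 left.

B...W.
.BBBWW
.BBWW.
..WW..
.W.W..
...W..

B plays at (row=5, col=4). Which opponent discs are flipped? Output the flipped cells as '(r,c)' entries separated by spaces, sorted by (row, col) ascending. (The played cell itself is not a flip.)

Answer: (3,2) (4,3)

Derivation:
Dir NW: opp run (4,3) (3,2) capped by B -> flip
Dir N: first cell '.' (not opp) -> no flip
Dir NE: first cell '.' (not opp) -> no flip
Dir W: opp run (5,3), next='.' -> no flip
Dir E: first cell '.' (not opp) -> no flip
Dir SW: edge -> no flip
Dir S: edge -> no flip
Dir SE: edge -> no flip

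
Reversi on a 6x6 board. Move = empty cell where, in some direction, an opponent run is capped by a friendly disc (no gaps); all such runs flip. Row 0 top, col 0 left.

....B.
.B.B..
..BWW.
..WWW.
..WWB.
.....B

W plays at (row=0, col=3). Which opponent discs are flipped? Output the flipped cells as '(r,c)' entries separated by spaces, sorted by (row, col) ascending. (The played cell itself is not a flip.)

Answer: (1,3)

Derivation:
Dir NW: edge -> no flip
Dir N: edge -> no flip
Dir NE: edge -> no flip
Dir W: first cell '.' (not opp) -> no flip
Dir E: opp run (0,4), next='.' -> no flip
Dir SW: first cell '.' (not opp) -> no flip
Dir S: opp run (1,3) capped by W -> flip
Dir SE: first cell '.' (not opp) -> no flip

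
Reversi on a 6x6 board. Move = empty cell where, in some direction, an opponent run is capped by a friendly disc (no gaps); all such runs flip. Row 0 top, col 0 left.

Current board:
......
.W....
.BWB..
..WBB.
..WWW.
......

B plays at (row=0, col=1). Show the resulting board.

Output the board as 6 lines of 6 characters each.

Answer: .B....
.B....
.BWB..
..WBB.
..WWW.
......

Derivation:
Place B at (0,1); scan 8 dirs for brackets.
Dir NW: edge -> no flip
Dir N: edge -> no flip
Dir NE: edge -> no flip
Dir W: first cell '.' (not opp) -> no flip
Dir E: first cell '.' (not opp) -> no flip
Dir SW: first cell '.' (not opp) -> no flip
Dir S: opp run (1,1) capped by B -> flip
Dir SE: first cell '.' (not opp) -> no flip
All flips: (1,1)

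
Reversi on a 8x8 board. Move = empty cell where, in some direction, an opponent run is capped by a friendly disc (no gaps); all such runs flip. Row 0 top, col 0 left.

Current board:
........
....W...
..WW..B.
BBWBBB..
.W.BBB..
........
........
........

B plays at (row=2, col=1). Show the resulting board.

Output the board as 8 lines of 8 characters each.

Place B at (2,1); scan 8 dirs for brackets.
Dir NW: first cell '.' (not opp) -> no flip
Dir N: first cell '.' (not opp) -> no flip
Dir NE: first cell '.' (not opp) -> no flip
Dir W: first cell '.' (not opp) -> no flip
Dir E: opp run (2,2) (2,3), next='.' -> no flip
Dir SW: first cell 'B' (not opp) -> no flip
Dir S: first cell 'B' (not opp) -> no flip
Dir SE: opp run (3,2) capped by B -> flip
All flips: (3,2)

Answer: ........
....W...
.BWW..B.
BBBBBB..
.W.BBB..
........
........
........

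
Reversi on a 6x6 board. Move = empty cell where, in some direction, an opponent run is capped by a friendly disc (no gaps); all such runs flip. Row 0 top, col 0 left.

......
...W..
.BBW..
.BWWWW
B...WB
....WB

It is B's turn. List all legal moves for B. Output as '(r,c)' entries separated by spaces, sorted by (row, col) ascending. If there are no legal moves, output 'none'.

Answer: (0,4) (1,2) (2,4) (2,5) (4,2) (4,3) (5,3)

Derivation:
(0,2): no bracket -> illegal
(0,3): no bracket -> illegal
(0,4): flips 1 -> legal
(1,2): flips 2 -> legal
(1,4): no bracket -> illegal
(2,4): flips 1 -> legal
(2,5): flips 1 -> legal
(4,1): no bracket -> illegal
(4,2): flips 1 -> legal
(4,3): flips 2 -> legal
(5,3): flips 1 -> legal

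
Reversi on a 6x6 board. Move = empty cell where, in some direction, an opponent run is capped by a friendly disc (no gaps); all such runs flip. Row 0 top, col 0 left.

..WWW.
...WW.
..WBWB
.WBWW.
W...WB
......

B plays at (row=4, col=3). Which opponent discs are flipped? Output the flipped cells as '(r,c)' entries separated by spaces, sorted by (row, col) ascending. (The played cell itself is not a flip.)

Dir NW: first cell 'B' (not opp) -> no flip
Dir N: opp run (3,3) capped by B -> flip
Dir NE: opp run (3,4) capped by B -> flip
Dir W: first cell '.' (not opp) -> no flip
Dir E: opp run (4,4) capped by B -> flip
Dir SW: first cell '.' (not opp) -> no flip
Dir S: first cell '.' (not opp) -> no flip
Dir SE: first cell '.' (not opp) -> no flip

Answer: (3,3) (3,4) (4,4)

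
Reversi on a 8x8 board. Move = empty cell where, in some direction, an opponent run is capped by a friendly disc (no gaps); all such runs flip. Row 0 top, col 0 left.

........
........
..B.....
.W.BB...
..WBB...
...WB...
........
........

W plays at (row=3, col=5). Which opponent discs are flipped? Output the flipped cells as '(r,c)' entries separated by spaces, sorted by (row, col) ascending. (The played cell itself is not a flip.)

Answer: (4,4)

Derivation:
Dir NW: first cell '.' (not opp) -> no flip
Dir N: first cell '.' (not opp) -> no flip
Dir NE: first cell '.' (not opp) -> no flip
Dir W: opp run (3,4) (3,3), next='.' -> no flip
Dir E: first cell '.' (not opp) -> no flip
Dir SW: opp run (4,4) capped by W -> flip
Dir S: first cell '.' (not opp) -> no flip
Dir SE: first cell '.' (not opp) -> no flip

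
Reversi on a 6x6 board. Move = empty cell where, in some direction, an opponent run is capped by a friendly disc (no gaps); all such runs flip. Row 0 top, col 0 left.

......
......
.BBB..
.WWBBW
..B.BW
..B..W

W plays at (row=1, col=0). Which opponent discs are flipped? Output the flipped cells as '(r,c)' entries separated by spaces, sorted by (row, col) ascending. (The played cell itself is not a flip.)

Dir NW: edge -> no flip
Dir N: first cell '.' (not opp) -> no flip
Dir NE: first cell '.' (not opp) -> no flip
Dir W: edge -> no flip
Dir E: first cell '.' (not opp) -> no flip
Dir SW: edge -> no flip
Dir S: first cell '.' (not opp) -> no flip
Dir SE: opp run (2,1) capped by W -> flip

Answer: (2,1)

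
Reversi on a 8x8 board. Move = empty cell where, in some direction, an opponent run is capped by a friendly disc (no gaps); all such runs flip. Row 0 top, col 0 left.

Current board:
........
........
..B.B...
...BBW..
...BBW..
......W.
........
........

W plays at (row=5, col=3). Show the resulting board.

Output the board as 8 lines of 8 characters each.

Answer: ........
........
..B.B...
...BBW..
...BWW..
...W..W.
........
........

Derivation:
Place W at (5,3); scan 8 dirs for brackets.
Dir NW: first cell '.' (not opp) -> no flip
Dir N: opp run (4,3) (3,3), next='.' -> no flip
Dir NE: opp run (4,4) capped by W -> flip
Dir W: first cell '.' (not opp) -> no flip
Dir E: first cell '.' (not opp) -> no flip
Dir SW: first cell '.' (not opp) -> no flip
Dir S: first cell '.' (not opp) -> no flip
Dir SE: first cell '.' (not opp) -> no flip
All flips: (4,4)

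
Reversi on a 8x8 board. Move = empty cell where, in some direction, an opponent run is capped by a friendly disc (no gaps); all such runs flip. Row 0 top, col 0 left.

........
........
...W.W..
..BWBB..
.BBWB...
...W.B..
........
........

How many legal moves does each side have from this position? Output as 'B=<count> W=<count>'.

-- B to move --
(1,2): flips 1 -> legal
(1,3): no bracket -> illegal
(1,4): flips 1 -> legal
(1,5): flips 1 -> legal
(1,6): flips 1 -> legal
(2,2): flips 1 -> legal
(2,4): flips 1 -> legal
(2,6): no bracket -> illegal
(3,6): no bracket -> illegal
(5,2): flips 1 -> legal
(5,4): flips 1 -> legal
(6,2): flips 1 -> legal
(6,3): no bracket -> illegal
(6,4): flips 1 -> legal
B mobility = 10
-- W to move --
(2,1): flips 1 -> legal
(2,2): no bracket -> illegal
(2,4): no bracket -> illegal
(2,6): flips 2 -> legal
(3,0): no bracket -> illegal
(3,1): flips 2 -> legal
(3,6): flips 2 -> legal
(4,0): flips 2 -> legal
(4,5): flips 3 -> legal
(4,6): no bracket -> illegal
(5,0): flips 2 -> legal
(5,1): flips 1 -> legal
(5,2): no bracket -> illegal
(5,4): no bracket -> illegal
(5,6): no bracket -> illegal
(6,4): no bracket -> illegal
(6,5): no bracket -> illegal
(6,6): flips 2 -> legal
W mobility = 9

Answer: B=10 W=9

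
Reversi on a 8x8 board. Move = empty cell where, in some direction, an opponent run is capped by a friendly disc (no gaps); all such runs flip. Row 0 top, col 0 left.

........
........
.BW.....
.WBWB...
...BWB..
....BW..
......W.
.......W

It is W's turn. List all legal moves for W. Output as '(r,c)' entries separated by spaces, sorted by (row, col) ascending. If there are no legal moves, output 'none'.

(1,0): no bracket -> illegal
(1,1): flips 1 -> legal
(1,2): no bracket -> illegal
(2,0): flips 1 -> legal
(2,3): no bracket -> illegal
(2,4): flips 1 -> legal
(2,5): no bracket -> illegal
(3,0): no bracket -> illegal
(3,5): flips 2 -> legal
(3,6): no bracket -> illegal
(4,1): no bracket -> illegal
(4,2): flips 2 -> legal
(4,6): flips 1 -> legal
(5,2): no bracket -> illegal
(5,3): flips 2 -> legal
(5,6): no bracket -> illegal
(6,3): no bracket -> illegal
(6,4): flips 1 -> legal
(6,5): no bracket -> illegal

Answer: (1,1) (2,0) (2,4) (3,5) (4,2) (4,6) (5,3) (6,4)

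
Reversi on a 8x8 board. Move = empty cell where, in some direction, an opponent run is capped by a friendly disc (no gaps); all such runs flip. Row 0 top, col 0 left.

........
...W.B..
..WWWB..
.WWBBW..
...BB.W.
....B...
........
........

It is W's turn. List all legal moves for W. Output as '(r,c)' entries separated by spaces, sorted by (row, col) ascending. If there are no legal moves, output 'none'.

Answer: (0,5) (0,6) (2,6) (4,2) (4,5) (5,3) (5,5) (6,4) (6,5)

Derivation:
(0,4): no bracket -> illegal
(0,5): flips 2 -> legal
(0,6): flips 1 -> legal
(1,4): no bracket -> illegal
(1,6): no bracket -> illegal
(2,6): flips 1 -> legal
(3,6): no bracket -> illegal
(4,2): flips 1 -> legal
(4,5): flips 1 -> legal
(5,2): no bracket -> illegal
(5,3): flips 3 -> legal
(5,5): flips 2 -> legal
(6,3): no bracket -> illegal
(6,4): flips 3 -> legal
(6,5): flips 2 -> legal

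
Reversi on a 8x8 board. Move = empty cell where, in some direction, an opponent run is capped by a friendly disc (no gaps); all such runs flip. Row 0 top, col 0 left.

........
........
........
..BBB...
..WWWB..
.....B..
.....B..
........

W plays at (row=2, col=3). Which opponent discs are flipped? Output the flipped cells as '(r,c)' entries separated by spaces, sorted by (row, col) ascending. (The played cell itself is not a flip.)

Answer: (3,3)

Derivation:
Dir NW: first cell '.' (not opp) -> no flip
Dir N: first cell '.' (not opp) -> no flip
Dir NE: first cell '.' (not opp) -> no flip
Dir W: first cell '.' (not opp) -> no flip
Dir E: first cell '.' (not opp) -> no flip
Dir SW: opp run (3,2), next='.' -> no flip
Dir S: opp run (3,3) capped by W -> flip
Dir SE: opp run (3,4) (4,5), next='.' -> no flip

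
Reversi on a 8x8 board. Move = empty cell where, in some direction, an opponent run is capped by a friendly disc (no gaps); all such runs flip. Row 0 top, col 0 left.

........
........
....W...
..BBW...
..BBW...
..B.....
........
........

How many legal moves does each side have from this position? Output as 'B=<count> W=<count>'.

Answer: B=5 W=5

Derivation:
-- B to move --
(1,3): no bracket -> illegal
(1,4): no bracket -> illegal
(1,5): flips 1 -> legal
(2,3): no bracket -> illegal
(2,5): flips 1 -> legal
(3,5): flips 1 -> legal
(4,5): flips 1 -> legal
(5,3): no bracket -> illegal
(5,4): no bracket -> illegal
(5,5): flips 1 -> legal
B mobility = 5
-- W to move --
(2,1): no bracket -> illegal
(2,2): flips 1 -> legal
(2,3): no bracket -> illegal
(3,1): flips 2 -> legal
(4,1): flips 2 -> legal
(5,1): flips 2 -> legal
(5,3): no bracket -> illegal
(5,4): no bracket -> illegal
(6,1): flips 2 -> legal
(6,2): no bracket -> illegal
(6,3): no bracket -> illegal
W mobility = 5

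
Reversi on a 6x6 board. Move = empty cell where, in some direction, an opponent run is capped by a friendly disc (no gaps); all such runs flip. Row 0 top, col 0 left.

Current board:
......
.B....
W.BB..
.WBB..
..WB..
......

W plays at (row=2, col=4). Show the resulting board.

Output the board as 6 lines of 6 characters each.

Answer: ......
.B....
W.BBW.
.WBW..
..WB..
......

Derivation:
Place W at (2,4); scan 8 dirs for brackets.
Dir NW: first cell '.' (not opp) -> no flip
Dir N: first cell '.' (not opp) -> no flip
Dir NE: first cell '.' (not opp) -> no flip
Dir W: opp run (2,3) (2,2), next='.' -> no flip
Dir E: first cell '.' (not opp) -> no flip
Dir SW: opp run (3,3) capped by W -> flip
Dir S: first cell '.' (not opp) -> no flip
Dir SE: first cell '.' (not opp) -> no flip
All flips: (3,3)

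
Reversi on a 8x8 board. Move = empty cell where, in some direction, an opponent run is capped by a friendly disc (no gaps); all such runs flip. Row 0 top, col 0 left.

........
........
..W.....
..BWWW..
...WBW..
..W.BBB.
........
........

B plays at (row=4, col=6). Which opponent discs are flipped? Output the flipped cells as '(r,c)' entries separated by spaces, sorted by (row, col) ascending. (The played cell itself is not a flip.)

Answer: (4,5)

Derivation:
Dir NW: opp run (3,5), next='.' -> no flip
Dir N: first cell '.' (not opp) -> no flip
Dir NE: first cell '.' (not opp) -> no flip
Dir W: opp run (4,5) capped by B -> flip
Dir E: first cell '.' (not opp) -> no flip
Dir SW: first cell 'B' (not opp) -> no flip
Dir S: first cell 'B' (not opp) -> no flip
Dir SE: first cell '.' (not opp) -> no flip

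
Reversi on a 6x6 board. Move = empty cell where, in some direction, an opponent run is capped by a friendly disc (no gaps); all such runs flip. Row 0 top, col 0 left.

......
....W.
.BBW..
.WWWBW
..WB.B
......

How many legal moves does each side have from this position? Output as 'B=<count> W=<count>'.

Answer: B=9 W=9

Derivation:
-- B to move --
(0,3): no bracket -> illegal
(0,4): no bracket -> illegal
(0,5): no bracket -> illegal
(1,2): flips 1 -> legal
(1,3): flips 2 -> legal
(1,5): no bracket -> illegal
(2,0): no bracket -> illegal
(2,4): flips 1 -> legal
(2,5): flips 1 -> legal
(3,0): flips 3 -> legal
(4,0): flips 1 -> legal
(4,1): flips 2 -> legal
(4,4): flips 1 -> legal
(5,1): no bracket -> illegal
(5,2): flips 2 -> legal
(5,3): no bracket -> illegal
B mobility = 9
-- W to move --
(1,0): flips 1 -> legal
(1,1): flips 2 -> legal
(1,2): flips 1 -> legal
(1,3): flips 1 -> legal
(2,0): flips 2 -> legal
(2,4): no bracket -> illegal
(2,5): no bracket -> illegal
(3,0): no bracket -> illegal
(4,4): flips 1 -> legal
(5,2): no bracket -> illegal
(5,3): flips 1 -> legal
(5,4): flips 1 -> legal
(5,5): flips 1 -> legal
W mobility = 9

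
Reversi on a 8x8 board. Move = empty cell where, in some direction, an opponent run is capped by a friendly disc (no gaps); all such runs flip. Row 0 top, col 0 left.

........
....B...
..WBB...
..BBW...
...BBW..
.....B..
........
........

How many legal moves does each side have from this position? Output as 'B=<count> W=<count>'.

-- B to move --
(1,1): flips 1 -> legal
(1,2): flips 1 -> legal
(1,3): no bracket -> illegal
(2,1): flips 1 -> legal
(2,5): flips 1 -> legal
(3,1): no bracket -> illegal
(3,5): flips 2 -> legal
(3,6): no bracket -> illegal
(4,6): flips 1 -> legal
(5,4): no bracket -> illegal
(5,6): flips 2 -> legal
B mobility = 7
-- W to move --
(0,3): no bracket -> illegal
(0,4): flips 2 -> legal
(0,5): no bracket -> illegal
(1,2): flips 1 -> legal
(1,3): no bracket -> illegal
(1,5): no bracket -> illegal
(2,1): no bracket -> illegal
(2,5): flips 2 -> legal
(3,1): flips 2 -> legal
(3,5): no bracket -> illegal
(4,1): no bracket -> illegal
(4,2): flips 3 -> legal
(4,6): no bracket -> illegal
(5,2): flips 1 -> legal
(5,3): no bracket -> illegal
(5,4): flips 1 -> legal
(5,6): no bracket -> illegal
(6,4): no bracket -> illegal
(6,5): flips 1 -> legal
(6,6): flips 3 -> legal
W mobility = 9

Answer: B=7 W=9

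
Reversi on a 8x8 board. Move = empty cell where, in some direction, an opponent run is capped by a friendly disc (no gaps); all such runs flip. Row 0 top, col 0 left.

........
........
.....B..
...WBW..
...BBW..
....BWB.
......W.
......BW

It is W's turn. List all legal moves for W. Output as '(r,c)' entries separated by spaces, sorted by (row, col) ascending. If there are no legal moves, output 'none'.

Answer: (1,5) (2,3) (4,2) (4,6) (5,3) (5,7) (6,3) (6,7) (7,5)

Derivation:
(1,4): no bracket -> illegal
(1,5): flips 1 -> legal
(1,6): no bracket -> illegal
(2,3): flips 1 -> legal
(2,4): no bracket -> illegal
(2,6): no bracket -> illegal
(3,2): no bracket -> illegal
(3,6): no bracket -> illegal
(4,2): flips 2 -> legal
(4,6): flips 1 -> legal
(4,7): no bracket -> illegal
(5,2): no bracket -> illegal
(5,3): flips 3 -> legal
(5,7): flips 1 -> legal
(6,3): flips 1 -> legal
(6,4): no bracket -> illegal
(6,5): no bracket -> illegal
(6,7): flips 1 -> legal
(7,5): flips 1 -> legal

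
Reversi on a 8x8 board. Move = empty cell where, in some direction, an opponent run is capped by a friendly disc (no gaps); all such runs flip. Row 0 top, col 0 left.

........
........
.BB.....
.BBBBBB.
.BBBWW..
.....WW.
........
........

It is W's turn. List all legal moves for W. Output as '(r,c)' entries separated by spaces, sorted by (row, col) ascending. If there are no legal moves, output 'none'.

(1,0): no bracket -> illegal
(1,1): flips 2 -> legal
(1,2): no bracket -> illegal
(1,3): no bracket -> illegal
(2,0): no bracket -> illegal
(2,3): flips 1 -> legal
(2,4): flips 1 -> legal
(2,5): flips 1 -> legal
(2,6): flips 1 -> legal
(2,7): flips 1 -> legal
(3,0): no bracket -> illegal
(3,7): no bracket -> illegal
(4,0): flips 3 -> legal
(4,6): no bracket -> illegal
(4,7): no bracket -> illegal
(5,0): no bracket -> illegal
(5,1): no bracket -> illegal
(5,2): no bracket -> illegal
(5,3): no bracket -> illegal
(5,4): no bracket -> illegal

Answer: (1,1) (2,3) (2,4) (2,5) (2,6) (2,7) (4,0)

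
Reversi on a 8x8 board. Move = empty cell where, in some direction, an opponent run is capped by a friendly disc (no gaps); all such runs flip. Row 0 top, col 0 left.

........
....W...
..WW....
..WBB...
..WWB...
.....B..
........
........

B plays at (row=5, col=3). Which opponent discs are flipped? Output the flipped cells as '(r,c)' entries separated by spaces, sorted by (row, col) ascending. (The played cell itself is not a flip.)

Answer: (4,3)

Derivation:
Dir NW: opp run (4,2), next='.' -> no flip
Dir N: opp run (4,3) capped by B -> flip
Dir NE: first cell 'B' (not opp) -> no flip
Dir W: first cell '.' (not opp) -> no flip
Dir E: first cell '.' (not opp) -> no flip
Dir SW: first cell '.' (not opp) -> no flip
Dir S: first cell '.' (not opp) -> no flip
Dir SE: first cell '.' (not opp) -> no flip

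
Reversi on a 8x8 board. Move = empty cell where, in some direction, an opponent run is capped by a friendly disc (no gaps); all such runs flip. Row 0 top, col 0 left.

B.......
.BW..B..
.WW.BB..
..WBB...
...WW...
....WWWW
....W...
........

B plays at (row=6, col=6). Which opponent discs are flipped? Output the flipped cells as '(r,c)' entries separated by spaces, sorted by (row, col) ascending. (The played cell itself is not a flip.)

Dir NW: opp run (5,5) (4,4) capped by B -> flip
Dir N: opp run (5,6), next='.' -> no flip
Dir NE: opp run (5,7), next=edge -> no flip
Dir W: first cell '.' (not opp) -> no flip
Dir E: first cell '.' (not opp) -> no flip
Dir SW: first cell '.' (not opp) -> no flip
Dir S: first cell '.' (not opp) -> no flip
Dir SE: first cell '.' (not opp) -> no flip

Answer: (4,4) (5,5)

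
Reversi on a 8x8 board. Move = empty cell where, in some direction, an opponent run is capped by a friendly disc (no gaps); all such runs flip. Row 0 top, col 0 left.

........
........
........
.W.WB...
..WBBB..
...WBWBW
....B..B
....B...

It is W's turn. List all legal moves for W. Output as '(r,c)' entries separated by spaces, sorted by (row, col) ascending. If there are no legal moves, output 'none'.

(2,3): no bracket -> illegal
(2,4): no bracket -> illegal
(2,5): no bracket -> illegal
(3,2): no bracket -> illegal
(3,5): flips 3 -> legal
(3,6): no bracket -> illegal
(4,6): flips 3 -> legal
(4,7): no bracket -> illegal
(5,2): no bracket -> illegal
(6,3): no bracket -> illegal
(6,5): no bracket -> illegal
(6,6): no bracket -> illegal
(7,3): flips 1 -> legal
(7,5): flips 1 -> legal
(7,6): no bracket -> illegal
(7,7): flips 1 -> legal

Answer: (3,5) (4,6) (7,3) (7,5) (7,7)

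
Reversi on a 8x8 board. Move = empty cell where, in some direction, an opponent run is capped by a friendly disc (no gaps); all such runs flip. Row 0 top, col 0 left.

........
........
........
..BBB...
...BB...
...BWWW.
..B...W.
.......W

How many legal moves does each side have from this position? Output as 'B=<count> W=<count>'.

-- B to move --
(4,5): no bracket -> illegal
(4,6): no bracket -> illegal
(4,7): no bracket -> illegal
(5,7): flips 3 -> legal
(6,3): no bracket -> illegal
(6,4): flips 1 -> legal
(6,5): flips 1 -> legal
(6,7): no bracket -> illegal
(7,5): no bracket -> illegal
(7,6): no bracket -> illegal
B mobility = 3
-- W to move --
(2,1): flips 2 -> legal
(2,2): flips 2 -> legal
(2,3): no bracket -> illegal
(2,4): flips 2 -> legal
(2,5): no bracket -> illegal
(3,1): no bracket -> illegal
(3,5): no bracket -> illegal
(4,1): no bracket -> illegal
(4,2): no bracket -> illegal
(4,5): no bracket -> illegal
(5,1): no bracket -> illegal
(5,2): flips 1 -> legal
(6,1): no bracket -> illegal
(6,3): no bracket -> illegal
(6,4): no bracket -> illegal
(7,1): no bracket -> illegal
(7,2): no bracket -> illegal
(7,3): no bracket -> illegal
W mobility = 4

Answer: B=3 W=4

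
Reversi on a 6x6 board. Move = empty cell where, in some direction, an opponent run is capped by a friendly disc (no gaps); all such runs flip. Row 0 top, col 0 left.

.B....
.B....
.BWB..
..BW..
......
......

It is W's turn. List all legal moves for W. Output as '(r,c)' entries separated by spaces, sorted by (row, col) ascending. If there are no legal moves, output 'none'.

(0,0): flips 1 -> legal
(0,2): no bracket -> illegal
(1,0): no bracket -> illegal
(1,2): no bracket -> illegal
(1,3): flips 1 -> legal
(1,4): no bracket -> illegal
(2,0): flips 1 -> legal
(2,4): flips 1 -> legal
(3,0): no bracket -> illegal
(3,1): flips 1 -> legal
(3,4): no bracket -> illegal
(4,1): no bracket -> illegal
(4,2): flips 1 -> legal
(4,3): no bracket -> illegal

Answer: (0,0) (1,3) (2,0) (2,4) (3,1) (4,2)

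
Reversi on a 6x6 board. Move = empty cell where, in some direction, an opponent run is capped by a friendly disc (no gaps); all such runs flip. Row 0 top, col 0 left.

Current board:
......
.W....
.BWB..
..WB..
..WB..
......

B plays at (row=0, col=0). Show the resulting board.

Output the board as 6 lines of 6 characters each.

Place B at (0,0); scan 8 dirs for brackets.
Dir NW: edge -> no flip
Dir N: edge -> no flip
Dir NE: edge -> no flip
Dir W: edge -> no flip
Dir E: first cell '.' (not opp) -> no flip
Dir SW: edge -> no flip
Dir S: first cell '.' (not opp) -> no flip
Dir SE: opp run (1,1) (2,2) capped by B -> flip
All flips: (1,1) (2,2)

Answer: B.....
.B....
.BBB..
..WB..
..WB..
......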